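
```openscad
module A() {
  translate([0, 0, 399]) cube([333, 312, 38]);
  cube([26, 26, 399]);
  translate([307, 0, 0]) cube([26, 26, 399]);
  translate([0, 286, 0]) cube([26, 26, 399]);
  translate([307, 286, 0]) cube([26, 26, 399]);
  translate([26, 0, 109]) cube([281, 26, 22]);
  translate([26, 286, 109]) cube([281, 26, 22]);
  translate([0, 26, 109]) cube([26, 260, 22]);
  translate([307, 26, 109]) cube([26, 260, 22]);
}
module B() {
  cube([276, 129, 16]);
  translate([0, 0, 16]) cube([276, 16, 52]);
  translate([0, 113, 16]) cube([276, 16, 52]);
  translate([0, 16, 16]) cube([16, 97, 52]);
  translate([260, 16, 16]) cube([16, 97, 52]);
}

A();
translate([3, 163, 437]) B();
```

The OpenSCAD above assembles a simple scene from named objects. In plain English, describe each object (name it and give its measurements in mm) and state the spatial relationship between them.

A is a four-legged stool. The seat is a 333×312×38 mm slab whose top surface is at z = 437 mm; four square legs, each 26×26 mm in cross-section, run from the floor (z = 0) to the underside of the seat, each flush with a corner of the seat. Four stretchers, 26 mm wide and 22 mm tall, connect adjacent legs with their undersides at z = 109 mm, each running between the inner faces of the legs it joins and aligned with the legs' outer faces on the other axis.

B is an open storage box with external size 276×129×68 mm and wall thickness 16 mm (the base is also 16 mm thick). The base covers the whole footprint; the four walls stand on the base, with the y-facing walls full-width and the x-facing walls fitting between their inner faces.

The open box is on top of the stool.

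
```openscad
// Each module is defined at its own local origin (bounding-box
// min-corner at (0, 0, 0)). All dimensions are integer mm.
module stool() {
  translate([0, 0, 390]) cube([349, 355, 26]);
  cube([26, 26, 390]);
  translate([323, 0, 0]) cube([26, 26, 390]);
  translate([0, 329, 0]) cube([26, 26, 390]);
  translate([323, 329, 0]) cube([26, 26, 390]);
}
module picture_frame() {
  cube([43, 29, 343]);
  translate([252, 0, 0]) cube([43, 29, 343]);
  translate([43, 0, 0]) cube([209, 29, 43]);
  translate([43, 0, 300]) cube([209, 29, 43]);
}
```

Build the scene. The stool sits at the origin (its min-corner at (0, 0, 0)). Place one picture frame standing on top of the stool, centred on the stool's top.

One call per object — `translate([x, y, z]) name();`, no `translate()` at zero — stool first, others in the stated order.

stool();
translate([27, 163, 416]) picture_frame();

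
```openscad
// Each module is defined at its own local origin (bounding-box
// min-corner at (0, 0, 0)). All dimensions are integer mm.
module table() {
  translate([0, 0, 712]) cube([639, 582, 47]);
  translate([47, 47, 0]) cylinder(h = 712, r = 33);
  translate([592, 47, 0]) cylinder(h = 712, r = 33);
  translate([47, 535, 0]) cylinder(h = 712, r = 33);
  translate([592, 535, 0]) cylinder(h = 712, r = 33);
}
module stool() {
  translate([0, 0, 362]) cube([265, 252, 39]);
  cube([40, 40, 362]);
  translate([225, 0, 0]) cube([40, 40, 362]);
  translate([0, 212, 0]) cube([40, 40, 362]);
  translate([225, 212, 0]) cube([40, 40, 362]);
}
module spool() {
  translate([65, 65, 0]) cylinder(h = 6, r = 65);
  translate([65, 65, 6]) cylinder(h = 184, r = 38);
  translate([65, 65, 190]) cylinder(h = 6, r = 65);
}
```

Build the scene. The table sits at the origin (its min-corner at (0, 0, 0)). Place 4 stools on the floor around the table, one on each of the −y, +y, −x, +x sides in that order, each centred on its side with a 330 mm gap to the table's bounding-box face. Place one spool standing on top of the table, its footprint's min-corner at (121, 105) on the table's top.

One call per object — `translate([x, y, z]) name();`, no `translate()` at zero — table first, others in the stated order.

table();
translate([187, -582, 0]) stool();
translate([187, 912, 0]) stool();
translate([-595, 165, 0]) stool();
translate([969, 165, 0]) stool();
translate([121, 105, 759]) spool();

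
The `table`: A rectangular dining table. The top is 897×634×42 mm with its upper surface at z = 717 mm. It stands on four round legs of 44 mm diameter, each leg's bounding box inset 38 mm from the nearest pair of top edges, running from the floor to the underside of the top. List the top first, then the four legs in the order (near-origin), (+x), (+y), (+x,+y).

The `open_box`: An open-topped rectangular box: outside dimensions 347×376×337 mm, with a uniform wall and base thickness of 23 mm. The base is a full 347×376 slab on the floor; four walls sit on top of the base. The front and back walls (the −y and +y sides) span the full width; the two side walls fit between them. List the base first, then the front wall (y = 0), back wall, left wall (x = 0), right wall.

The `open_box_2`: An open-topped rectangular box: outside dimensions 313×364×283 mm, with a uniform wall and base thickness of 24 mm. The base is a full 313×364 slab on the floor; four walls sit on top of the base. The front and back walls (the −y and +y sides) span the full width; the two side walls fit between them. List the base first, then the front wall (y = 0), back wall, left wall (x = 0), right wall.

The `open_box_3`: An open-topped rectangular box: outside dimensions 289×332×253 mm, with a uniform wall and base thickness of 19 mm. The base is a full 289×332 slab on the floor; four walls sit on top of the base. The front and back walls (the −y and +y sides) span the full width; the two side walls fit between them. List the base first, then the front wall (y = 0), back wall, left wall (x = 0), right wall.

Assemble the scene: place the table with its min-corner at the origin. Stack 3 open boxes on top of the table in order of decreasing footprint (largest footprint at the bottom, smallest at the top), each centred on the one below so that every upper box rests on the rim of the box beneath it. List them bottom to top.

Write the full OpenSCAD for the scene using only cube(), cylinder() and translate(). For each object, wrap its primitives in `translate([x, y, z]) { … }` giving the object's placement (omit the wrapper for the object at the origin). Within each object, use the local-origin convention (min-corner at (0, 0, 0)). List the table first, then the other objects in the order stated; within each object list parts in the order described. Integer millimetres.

translate([0, 0, 675]) cube([897, 634, 42]);
translate([60, 60, 0]) cylinder(h = 675, r = 22);
translate([837, 60, 0]) cylinder(h = 675, r = 22);
translate([60, 574, 0]) cylinder(h = 675, r = 22);
translate([837, 574, 0]) cylinder(h = 675, r = 22);
translate([275, 129, 717]) {
  cube([347, 376, 23]);
  translate([0, 0, 23]) cube([347, 23, 314]);
  translate([0, 353, 23]) cube([347, 23, 314]);
  translate([0, 23, 23]) cube([23, 330, 314]);
  translate([324, 23, 23]) cube([23, 330, 314]);
}
translate([292, 135, 1054]) {
  cube([313, 364, 24]);
  translate([0, 0, 24]) cube([313, 24, 259]);
  translate([0, 340, 24]) cube([313, 24, 259]);
  translate([0, 24, 24]) cube([24, 316, 259]);
  translate([289, 24, 24]) cube([24, 316, 259]);
}
translate([304, 151, 1337]) {
  cube([289, 332, 19]);
  translate([0, 0, 19]) cube([289, 19, 234]);
  translate([0, 313, 19]) cube([289, 19, 234]);
  translate([0, 19, 19]) cube([19, 294, 234]);
  translate([270, 19, 19]) cube([19, 294, 234]);
}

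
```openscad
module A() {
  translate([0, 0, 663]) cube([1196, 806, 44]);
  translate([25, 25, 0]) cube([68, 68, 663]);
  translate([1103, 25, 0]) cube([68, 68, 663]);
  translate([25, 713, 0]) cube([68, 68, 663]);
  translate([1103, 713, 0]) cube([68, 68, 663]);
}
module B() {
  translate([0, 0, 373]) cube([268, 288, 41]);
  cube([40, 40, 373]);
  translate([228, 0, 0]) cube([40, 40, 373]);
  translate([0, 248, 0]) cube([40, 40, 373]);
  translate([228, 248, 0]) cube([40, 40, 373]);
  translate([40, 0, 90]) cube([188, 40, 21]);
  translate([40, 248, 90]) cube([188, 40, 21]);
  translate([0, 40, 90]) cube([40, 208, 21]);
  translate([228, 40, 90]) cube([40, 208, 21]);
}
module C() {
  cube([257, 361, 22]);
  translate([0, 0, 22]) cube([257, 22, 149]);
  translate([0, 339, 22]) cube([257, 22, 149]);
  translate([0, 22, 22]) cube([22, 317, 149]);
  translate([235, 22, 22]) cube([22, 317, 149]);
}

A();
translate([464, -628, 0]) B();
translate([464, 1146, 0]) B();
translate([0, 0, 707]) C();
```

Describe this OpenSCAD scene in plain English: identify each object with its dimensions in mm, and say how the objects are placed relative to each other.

A is a table: top 1196 mm (x) × 806 mm (y), 44 mm thick, upper face at z = 707 mm, on four 68×68 mm square legs, each inset 25 mm from the nearest pair of top edges, running from z = 0 to the bottom of the top.

B is a four-legged stool. The seat is 268×288 mm, 41 mm thick, top at z = 414 mm. It stands on four square legs, each 40×40 mm in cross-section, from z = 0 to the seat underside, each flush with a corner of the seat. Four stretchers, 40 mm wide and 21 mm tall, connect adjacent legs with their undersides at z = 90 mm, each running between the inner faces of the legs it joins and aligned with the legs' outer faces on the other axis.

C is an open storage box with external size 257×361×171 mm and wall thickness 22 mm (the base is also 22 mm thick). The base covers the whole footprint; the four walls stand on the base, with the y-facing walls full-width and the x-facing walls fitting between their inner faces.

Two stools sit around the table at the −y, +y sides. The open box is on top of the table.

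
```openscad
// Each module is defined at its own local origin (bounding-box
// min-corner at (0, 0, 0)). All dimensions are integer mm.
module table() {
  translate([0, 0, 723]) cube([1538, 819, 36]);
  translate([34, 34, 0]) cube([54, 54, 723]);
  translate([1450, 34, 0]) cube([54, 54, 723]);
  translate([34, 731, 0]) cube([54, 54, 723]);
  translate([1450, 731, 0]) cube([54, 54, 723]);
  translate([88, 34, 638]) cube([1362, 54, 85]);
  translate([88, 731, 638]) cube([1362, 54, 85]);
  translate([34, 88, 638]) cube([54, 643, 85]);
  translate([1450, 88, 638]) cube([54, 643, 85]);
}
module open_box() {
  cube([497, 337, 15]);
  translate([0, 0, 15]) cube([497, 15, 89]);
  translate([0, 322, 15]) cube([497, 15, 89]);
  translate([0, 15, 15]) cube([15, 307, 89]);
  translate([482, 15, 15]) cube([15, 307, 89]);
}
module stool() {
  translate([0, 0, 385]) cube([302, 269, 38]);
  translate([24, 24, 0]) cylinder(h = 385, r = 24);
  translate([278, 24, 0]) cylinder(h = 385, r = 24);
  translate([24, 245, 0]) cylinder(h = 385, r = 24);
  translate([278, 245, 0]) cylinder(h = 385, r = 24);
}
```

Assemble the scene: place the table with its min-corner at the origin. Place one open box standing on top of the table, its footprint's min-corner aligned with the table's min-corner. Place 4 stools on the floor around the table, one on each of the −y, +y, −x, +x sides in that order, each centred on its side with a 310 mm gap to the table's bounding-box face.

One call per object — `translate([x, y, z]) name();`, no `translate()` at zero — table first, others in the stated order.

table();
translate([0, 0, 759]) open_box();
translate([618, -579, 0]) stool();
translate([618, 1129, 0]) stool();
translate([-612, 275, 0]) stool();
translate([1848, 275, 0]) stool();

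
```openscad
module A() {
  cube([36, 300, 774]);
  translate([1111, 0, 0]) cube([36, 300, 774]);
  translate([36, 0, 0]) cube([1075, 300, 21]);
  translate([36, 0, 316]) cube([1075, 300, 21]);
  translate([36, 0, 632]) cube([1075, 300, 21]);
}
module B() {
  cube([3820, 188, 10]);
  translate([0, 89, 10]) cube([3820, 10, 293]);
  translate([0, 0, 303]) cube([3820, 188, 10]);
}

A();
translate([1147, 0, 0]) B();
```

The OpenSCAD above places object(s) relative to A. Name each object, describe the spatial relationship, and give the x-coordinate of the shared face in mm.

The bookshelf's +x face and the I-beam's −x face are both at x = 1147 mm.

A is a bookshelf. B is an I-beam. The I-beam is against the bookshelf's +x side, with their −y faces flush. The x-coordinate of the shared face is 1147 mm.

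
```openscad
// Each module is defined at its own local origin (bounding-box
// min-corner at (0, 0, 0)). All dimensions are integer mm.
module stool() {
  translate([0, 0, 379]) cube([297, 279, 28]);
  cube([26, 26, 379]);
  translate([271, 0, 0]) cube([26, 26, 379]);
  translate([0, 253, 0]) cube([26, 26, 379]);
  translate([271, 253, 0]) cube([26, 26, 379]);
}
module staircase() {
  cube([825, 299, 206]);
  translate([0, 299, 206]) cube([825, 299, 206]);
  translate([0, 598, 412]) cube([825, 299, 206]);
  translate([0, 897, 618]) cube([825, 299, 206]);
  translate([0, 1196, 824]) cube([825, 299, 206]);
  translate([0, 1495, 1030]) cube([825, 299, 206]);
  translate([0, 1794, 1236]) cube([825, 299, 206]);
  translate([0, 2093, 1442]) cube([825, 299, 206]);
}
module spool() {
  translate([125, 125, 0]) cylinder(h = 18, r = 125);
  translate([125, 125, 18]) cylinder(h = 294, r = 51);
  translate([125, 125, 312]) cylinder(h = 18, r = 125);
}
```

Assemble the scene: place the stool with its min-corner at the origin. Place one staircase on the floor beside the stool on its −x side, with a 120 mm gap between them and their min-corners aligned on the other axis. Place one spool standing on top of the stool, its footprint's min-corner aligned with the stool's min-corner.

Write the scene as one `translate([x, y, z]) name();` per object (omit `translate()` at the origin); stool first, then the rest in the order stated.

stool();
translate([-945, 0, 0]) staircase();
translate([0, 0, 407]) spool();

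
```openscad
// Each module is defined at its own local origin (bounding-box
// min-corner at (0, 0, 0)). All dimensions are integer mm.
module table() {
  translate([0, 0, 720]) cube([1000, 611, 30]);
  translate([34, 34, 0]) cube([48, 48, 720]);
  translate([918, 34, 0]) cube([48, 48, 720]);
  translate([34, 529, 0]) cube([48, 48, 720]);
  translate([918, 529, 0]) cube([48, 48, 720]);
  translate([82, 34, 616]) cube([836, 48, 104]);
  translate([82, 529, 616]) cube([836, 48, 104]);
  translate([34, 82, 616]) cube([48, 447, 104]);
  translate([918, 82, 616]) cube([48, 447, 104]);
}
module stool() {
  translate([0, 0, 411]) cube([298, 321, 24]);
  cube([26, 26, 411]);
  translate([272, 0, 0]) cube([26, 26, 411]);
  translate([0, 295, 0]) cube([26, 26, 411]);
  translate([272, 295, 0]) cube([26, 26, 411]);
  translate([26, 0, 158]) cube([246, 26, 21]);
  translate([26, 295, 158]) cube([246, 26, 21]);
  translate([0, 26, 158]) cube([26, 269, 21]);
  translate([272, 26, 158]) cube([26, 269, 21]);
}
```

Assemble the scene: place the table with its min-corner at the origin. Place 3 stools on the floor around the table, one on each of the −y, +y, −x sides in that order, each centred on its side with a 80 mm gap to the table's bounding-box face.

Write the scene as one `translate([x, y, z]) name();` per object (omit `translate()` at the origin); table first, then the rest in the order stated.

table();
translate([351, -401, 0]) stool();
translate([351, 691, 0]) stool();
translate([-378, 145, 0]) stool();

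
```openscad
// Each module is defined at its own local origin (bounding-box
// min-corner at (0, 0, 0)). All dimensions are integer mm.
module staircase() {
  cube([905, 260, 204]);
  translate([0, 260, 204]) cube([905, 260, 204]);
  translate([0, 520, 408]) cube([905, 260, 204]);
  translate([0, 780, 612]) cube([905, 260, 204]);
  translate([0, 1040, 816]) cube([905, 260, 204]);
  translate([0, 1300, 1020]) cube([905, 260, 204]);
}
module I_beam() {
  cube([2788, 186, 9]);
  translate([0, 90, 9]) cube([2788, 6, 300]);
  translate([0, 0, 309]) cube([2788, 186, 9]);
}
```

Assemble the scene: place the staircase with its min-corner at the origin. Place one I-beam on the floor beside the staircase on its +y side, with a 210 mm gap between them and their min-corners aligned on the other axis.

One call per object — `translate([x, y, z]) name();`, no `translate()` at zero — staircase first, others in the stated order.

staircase();
translate([0, 1770, 0]) I_beam();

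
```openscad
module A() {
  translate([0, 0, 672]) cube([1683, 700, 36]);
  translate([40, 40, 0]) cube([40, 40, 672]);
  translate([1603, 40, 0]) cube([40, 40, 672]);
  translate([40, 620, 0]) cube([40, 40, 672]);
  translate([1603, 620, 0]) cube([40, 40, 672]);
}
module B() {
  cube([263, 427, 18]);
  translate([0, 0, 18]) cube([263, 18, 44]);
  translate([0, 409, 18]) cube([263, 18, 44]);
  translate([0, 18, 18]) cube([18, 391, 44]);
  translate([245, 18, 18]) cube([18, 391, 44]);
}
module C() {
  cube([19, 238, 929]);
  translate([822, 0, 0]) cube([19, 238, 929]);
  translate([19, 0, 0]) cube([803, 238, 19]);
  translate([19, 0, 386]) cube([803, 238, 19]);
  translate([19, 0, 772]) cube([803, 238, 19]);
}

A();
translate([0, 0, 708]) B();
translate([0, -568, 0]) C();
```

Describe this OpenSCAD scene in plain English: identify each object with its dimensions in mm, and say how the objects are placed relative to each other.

A is a rectangular dining table. The top is 1683×700×36 mm with its upper surface at z = 708 mm. It stands on four 40×40 mm square legs, each inset 40 mm from the nearest pair of top edges, running from the floor to the underside of the top.

B is an open storage box with external size 263×427×62 mm and wall thickness 18 mm (the base is also 18 mm thick). The base covers the whole footprint; the four walls stand on the base, with the y-facing walls full-width and the x-facing walls fitting between their inner faces.

C is a bookshelf 841 mm wide overall, 238 mm deep and 929 mm tall. The two sides are 19 mm thick vertical panels. 3 horizontal shelves of 19 mm thickness span between the inner faces of the sides; the lowest shelf sits on the floor and shelves are stacked with a clear vertical gap of 367 mm between each pair.

The open box is on top of the table. The bookshelf is on the floor beside the table on its −y side.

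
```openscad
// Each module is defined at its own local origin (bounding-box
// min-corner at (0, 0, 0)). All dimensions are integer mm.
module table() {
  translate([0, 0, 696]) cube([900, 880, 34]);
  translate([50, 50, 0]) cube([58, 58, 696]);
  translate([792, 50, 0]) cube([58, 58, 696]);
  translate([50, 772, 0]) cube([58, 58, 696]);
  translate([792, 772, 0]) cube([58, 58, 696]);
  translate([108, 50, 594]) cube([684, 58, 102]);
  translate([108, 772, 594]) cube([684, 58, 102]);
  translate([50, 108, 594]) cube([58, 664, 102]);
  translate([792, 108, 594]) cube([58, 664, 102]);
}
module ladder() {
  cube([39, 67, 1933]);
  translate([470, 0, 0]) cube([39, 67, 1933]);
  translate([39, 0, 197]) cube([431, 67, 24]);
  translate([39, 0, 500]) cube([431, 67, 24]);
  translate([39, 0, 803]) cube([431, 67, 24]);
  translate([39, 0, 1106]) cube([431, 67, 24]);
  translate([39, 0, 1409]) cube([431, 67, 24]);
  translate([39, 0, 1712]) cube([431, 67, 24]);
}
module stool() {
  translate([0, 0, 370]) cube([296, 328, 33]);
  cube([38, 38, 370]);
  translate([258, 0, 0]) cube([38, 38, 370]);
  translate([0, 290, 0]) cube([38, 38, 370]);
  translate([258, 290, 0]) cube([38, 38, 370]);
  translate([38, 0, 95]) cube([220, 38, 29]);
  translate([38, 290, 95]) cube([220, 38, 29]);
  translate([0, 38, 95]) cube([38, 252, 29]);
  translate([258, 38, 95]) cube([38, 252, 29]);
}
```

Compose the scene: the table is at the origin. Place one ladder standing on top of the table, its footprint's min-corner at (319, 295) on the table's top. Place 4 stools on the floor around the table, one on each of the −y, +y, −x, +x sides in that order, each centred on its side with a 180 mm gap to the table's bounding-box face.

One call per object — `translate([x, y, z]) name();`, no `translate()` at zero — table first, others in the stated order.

table();
translate([319, 295, 730]) ladder();
translate([302, -508, 0]) stool();
translate([302, 1060, 0]) stool();
translate([-476, 276, 0]) stool();
translate([1080, 276, 0]) stool();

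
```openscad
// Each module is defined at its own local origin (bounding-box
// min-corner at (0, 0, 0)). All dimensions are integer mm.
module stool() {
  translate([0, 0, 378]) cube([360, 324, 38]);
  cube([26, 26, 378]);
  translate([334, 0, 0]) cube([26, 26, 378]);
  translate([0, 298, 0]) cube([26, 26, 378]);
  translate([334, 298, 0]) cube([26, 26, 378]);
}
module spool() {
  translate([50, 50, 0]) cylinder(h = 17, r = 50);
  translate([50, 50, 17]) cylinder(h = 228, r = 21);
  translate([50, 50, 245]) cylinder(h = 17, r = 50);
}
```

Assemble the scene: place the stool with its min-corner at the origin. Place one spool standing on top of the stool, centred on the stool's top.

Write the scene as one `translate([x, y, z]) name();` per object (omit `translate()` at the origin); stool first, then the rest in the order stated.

stool();
translate([130, 112, 416]) spool();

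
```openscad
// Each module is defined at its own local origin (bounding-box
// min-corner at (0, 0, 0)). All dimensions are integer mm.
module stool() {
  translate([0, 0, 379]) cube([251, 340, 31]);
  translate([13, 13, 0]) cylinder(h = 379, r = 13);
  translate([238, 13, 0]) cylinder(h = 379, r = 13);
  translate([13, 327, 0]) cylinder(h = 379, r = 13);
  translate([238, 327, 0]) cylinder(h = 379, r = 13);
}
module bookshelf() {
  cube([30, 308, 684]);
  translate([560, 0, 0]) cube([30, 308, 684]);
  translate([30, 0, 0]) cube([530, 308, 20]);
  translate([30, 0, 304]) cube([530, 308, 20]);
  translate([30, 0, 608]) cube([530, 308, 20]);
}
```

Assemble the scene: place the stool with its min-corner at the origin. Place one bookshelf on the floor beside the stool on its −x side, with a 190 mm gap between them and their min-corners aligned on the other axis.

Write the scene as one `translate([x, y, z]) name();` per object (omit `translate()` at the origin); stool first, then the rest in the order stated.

stool();
translate([-780, 0, 0]) bookshelf();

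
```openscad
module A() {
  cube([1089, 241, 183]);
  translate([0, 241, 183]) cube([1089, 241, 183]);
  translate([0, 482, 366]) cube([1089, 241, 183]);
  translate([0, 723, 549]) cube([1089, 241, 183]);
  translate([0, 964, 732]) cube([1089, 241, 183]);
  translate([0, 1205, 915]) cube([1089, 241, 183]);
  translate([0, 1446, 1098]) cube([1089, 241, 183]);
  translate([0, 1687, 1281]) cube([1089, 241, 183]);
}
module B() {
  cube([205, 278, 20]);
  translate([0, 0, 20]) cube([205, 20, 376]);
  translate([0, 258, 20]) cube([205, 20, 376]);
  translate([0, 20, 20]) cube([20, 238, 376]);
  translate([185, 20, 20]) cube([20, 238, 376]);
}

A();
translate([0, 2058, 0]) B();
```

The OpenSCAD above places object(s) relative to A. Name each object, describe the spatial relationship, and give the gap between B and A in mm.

A is a staircase. B is an open box. The open box is on the floor beside the staircase on its +y side. The gap between the open box and the staircase is 130 mm.

The open box's nearest face is 130 mm from the staircase's +y face.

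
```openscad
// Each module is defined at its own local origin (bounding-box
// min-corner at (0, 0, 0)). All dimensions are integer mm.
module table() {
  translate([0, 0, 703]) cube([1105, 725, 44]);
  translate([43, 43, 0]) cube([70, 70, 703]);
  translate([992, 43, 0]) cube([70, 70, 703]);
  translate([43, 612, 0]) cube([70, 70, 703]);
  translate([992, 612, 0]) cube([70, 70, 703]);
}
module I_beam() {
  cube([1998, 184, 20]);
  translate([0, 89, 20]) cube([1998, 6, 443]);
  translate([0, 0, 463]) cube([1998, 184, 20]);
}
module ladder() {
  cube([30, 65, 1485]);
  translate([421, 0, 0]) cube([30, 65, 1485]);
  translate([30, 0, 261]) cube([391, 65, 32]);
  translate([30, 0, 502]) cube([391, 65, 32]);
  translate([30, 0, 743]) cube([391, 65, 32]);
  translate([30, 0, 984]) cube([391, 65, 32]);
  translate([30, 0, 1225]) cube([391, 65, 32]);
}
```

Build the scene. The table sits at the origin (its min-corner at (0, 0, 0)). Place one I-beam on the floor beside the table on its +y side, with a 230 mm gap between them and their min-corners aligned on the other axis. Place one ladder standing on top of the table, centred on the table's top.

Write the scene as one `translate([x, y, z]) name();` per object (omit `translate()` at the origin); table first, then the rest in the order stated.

table();
translate([0, 955, 0]) I_beam();
translate([327, 330, 747]) ladder();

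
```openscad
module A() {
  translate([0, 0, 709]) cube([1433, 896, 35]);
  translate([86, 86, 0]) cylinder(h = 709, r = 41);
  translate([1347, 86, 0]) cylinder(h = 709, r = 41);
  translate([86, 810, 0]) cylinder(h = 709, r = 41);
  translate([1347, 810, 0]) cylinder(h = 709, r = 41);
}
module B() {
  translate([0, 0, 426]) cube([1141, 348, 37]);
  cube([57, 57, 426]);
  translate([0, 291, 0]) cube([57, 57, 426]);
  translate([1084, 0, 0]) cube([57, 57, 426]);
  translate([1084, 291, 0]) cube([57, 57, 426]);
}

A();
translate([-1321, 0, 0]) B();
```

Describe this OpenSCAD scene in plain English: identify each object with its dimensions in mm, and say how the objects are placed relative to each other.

A is a table: top 1433 mm (x) × 896 mm (y), 35 mm thick, upper face at z = 744 mm, on four round legs of 82 mm diameter, each leg's bounding box inset 45 mm from the nearest pair of top edges, running from z = 0 to the bottom of the top.

B is a bench: a 1141×348 mm seat slab, 37 mm thick, top at z = 463 mm, on four 57×57 mm square legs flush with the seat corners and standing on z = 0.

The bench is on the floor beside the table on its −x side.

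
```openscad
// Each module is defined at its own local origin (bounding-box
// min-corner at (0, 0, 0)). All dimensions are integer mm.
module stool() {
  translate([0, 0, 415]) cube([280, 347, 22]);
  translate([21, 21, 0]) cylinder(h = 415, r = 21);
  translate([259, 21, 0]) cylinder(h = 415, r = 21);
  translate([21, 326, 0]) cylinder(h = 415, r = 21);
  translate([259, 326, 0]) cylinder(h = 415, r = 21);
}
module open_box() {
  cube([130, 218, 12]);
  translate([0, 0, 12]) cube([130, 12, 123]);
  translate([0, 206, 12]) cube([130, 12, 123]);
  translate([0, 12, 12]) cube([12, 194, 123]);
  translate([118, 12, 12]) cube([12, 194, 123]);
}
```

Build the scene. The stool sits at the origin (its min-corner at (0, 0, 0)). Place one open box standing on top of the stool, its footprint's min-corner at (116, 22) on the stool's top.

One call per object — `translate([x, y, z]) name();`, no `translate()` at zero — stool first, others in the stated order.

stool();
translate([116, 22, 437]) open_box();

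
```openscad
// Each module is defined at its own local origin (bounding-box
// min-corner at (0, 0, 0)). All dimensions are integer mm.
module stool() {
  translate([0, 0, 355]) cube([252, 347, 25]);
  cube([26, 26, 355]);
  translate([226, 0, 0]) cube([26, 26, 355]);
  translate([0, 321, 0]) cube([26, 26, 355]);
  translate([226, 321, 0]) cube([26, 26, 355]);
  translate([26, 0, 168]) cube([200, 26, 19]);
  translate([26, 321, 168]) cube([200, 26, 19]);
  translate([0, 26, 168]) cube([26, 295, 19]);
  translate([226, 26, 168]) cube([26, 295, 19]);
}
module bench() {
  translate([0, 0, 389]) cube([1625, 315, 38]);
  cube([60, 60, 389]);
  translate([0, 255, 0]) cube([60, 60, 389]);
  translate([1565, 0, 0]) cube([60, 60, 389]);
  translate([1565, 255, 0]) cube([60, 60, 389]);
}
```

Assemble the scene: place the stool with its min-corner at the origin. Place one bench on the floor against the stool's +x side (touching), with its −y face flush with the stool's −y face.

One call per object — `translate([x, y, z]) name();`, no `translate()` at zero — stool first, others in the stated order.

stool();
translate([252, 0, 0]) bench();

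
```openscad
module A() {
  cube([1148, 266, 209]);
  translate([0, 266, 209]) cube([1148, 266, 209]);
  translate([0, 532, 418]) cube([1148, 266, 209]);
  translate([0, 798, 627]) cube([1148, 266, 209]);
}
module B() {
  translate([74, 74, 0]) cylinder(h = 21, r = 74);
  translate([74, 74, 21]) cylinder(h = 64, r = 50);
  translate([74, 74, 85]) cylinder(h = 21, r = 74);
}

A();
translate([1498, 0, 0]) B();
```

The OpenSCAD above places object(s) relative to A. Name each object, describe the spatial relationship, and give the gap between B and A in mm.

A is a staircase. B is a spool. The spool is on the floor beside the staircase on its +x side. The gap between the spool and the staircase is 350 mm.

The spool's nearest face is 350 mm from the staircase's +x face.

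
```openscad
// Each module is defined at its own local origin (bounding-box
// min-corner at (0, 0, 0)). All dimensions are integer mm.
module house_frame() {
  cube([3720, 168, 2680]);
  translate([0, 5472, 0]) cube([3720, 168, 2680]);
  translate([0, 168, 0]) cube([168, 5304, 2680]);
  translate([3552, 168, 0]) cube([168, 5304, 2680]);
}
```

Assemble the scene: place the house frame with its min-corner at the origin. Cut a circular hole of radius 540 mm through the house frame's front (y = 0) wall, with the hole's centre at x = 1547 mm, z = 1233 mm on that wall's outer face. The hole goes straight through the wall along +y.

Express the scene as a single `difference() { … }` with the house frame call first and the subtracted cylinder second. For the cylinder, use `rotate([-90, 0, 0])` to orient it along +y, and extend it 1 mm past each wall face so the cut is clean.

difference() {
  house_frame();
  translate([1547, -1, 1233]) rotate([-90, 0, 0]) cylinder(h = 170, r = 540);
}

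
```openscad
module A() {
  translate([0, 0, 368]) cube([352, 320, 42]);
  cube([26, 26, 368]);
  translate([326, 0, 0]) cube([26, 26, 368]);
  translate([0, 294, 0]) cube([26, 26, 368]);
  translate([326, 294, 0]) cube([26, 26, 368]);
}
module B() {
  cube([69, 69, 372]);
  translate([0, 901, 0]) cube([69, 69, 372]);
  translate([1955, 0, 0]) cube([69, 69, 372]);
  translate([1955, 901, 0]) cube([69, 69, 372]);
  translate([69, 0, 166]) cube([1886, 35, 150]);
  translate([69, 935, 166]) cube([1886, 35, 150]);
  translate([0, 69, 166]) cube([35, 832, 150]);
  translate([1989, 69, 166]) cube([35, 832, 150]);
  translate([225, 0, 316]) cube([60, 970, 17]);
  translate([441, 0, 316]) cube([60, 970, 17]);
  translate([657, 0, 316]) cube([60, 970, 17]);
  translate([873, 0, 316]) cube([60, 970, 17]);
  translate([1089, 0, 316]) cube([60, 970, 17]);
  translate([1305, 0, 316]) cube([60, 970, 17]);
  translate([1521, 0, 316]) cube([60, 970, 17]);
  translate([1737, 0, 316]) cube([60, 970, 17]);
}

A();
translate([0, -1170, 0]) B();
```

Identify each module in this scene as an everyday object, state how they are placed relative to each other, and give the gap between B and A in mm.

The bed frame's nearest face is 200 mm from the stool's −y face.

A is a stool. B is a bed frame. The bed frame is on the floor beside the stool on its −y side. The gap between the bed frame and the stool is 200 mm.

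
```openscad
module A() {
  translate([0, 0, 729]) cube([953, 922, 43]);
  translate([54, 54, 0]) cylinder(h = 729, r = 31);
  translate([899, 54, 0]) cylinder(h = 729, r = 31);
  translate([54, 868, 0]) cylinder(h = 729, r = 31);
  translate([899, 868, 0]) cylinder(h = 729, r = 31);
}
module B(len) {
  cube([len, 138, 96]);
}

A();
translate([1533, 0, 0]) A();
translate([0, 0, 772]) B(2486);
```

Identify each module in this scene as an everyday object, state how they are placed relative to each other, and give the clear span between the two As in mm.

Second table starts at x = 1533; first ends at x = 953; clear span = 1533 − 953 = 580 mm.

A is a table. B is a beam. A beam spans the tops of two tables. The clear span between the two tables is 580 mm.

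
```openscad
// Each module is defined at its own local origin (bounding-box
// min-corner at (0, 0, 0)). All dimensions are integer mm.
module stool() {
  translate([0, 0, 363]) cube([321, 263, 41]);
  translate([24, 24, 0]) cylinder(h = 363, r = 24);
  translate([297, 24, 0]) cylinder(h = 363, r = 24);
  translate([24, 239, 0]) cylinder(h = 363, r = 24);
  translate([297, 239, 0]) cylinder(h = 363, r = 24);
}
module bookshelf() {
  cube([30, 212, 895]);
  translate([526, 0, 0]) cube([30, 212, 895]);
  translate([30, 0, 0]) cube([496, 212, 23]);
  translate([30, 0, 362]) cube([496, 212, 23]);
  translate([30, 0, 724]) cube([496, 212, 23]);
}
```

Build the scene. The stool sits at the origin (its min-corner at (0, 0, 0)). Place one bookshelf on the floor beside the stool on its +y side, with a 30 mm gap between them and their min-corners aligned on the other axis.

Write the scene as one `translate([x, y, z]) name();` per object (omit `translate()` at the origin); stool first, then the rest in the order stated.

stool();
translate([0, 293, 0]) bookshelf();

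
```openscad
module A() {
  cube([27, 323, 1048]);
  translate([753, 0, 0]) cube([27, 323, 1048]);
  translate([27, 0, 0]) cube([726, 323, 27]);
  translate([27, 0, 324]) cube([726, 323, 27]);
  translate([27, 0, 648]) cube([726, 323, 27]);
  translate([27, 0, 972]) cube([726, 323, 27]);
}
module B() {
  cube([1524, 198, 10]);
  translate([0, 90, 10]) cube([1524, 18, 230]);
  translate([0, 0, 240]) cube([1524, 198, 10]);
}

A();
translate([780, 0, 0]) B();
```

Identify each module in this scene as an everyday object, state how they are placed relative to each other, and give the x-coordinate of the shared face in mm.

A is a bookshelf. B is an I-beam. The I-beam is against the bookshelf's +x side, with their −y faces flush. The x-coordinate of the shared face is 780 mm.

The bookshelf's +x face and the I-beam's −x face are both at x = 780 mm.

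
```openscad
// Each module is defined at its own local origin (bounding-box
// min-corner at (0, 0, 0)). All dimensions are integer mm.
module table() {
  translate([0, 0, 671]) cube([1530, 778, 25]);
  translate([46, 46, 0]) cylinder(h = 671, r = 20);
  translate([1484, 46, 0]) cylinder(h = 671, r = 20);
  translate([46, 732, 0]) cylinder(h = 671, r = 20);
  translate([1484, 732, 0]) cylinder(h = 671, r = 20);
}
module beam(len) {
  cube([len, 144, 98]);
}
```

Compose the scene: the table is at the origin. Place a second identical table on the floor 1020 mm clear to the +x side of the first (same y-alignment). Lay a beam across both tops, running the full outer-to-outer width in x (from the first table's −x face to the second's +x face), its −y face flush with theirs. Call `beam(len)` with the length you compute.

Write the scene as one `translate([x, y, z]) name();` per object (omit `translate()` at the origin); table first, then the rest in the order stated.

table();
translate([2550, 0, 0]) table();
translate([0, 0, 696]) beam(4080);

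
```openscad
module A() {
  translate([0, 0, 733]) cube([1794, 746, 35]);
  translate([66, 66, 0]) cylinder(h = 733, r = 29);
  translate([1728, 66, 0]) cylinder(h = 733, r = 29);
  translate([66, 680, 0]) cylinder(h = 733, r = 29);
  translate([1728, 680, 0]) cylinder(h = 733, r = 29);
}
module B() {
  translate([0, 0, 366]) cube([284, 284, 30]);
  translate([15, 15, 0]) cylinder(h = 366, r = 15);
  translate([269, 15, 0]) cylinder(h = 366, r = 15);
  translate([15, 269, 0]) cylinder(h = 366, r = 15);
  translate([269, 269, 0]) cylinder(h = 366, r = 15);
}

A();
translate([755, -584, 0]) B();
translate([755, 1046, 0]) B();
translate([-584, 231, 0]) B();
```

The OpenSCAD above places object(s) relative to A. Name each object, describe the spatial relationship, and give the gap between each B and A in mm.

Each stool's nearest face is 300 mm from the table's bounding box.

A is a table. B is a stool. Three stools sit around the table at the −y, +y, −x sides. The gap between each stool and the table is 300 mm.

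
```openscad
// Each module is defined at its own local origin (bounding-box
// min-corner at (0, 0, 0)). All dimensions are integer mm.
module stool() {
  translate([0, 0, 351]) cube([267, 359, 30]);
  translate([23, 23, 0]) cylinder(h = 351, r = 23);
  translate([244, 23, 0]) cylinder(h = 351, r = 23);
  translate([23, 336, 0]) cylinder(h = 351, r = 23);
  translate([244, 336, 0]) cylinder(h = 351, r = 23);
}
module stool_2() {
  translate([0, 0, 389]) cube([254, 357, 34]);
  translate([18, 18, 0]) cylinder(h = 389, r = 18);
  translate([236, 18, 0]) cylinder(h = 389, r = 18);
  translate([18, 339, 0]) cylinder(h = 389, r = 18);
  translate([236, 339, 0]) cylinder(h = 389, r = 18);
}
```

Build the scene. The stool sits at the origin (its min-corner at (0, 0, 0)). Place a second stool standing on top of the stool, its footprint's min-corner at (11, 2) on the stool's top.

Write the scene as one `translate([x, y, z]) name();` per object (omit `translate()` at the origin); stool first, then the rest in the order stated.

stool();
translate([11, 2, 381]) stool_2();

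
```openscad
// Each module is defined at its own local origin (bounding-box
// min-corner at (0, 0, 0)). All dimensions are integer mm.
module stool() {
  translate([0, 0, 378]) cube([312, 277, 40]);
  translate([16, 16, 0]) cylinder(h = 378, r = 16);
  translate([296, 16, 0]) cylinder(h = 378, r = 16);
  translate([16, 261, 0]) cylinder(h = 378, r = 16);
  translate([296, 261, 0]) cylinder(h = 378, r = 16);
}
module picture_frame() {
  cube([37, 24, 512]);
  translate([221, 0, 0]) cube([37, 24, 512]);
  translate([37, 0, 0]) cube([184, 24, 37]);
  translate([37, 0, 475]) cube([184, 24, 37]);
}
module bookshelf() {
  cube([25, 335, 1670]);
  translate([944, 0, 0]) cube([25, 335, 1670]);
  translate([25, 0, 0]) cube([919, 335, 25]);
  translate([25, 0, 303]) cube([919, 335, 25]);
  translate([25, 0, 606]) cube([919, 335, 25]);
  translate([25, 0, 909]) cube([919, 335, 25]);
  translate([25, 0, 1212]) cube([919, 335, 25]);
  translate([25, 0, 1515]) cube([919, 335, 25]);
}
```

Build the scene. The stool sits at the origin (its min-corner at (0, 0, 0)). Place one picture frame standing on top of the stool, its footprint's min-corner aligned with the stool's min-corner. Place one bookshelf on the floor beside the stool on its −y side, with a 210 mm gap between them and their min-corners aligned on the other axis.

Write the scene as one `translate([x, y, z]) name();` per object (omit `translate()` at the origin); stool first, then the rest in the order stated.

stool();
translate([0, 0, 418]) picture_frame();
translate([0, -545, 0]) bookshelf();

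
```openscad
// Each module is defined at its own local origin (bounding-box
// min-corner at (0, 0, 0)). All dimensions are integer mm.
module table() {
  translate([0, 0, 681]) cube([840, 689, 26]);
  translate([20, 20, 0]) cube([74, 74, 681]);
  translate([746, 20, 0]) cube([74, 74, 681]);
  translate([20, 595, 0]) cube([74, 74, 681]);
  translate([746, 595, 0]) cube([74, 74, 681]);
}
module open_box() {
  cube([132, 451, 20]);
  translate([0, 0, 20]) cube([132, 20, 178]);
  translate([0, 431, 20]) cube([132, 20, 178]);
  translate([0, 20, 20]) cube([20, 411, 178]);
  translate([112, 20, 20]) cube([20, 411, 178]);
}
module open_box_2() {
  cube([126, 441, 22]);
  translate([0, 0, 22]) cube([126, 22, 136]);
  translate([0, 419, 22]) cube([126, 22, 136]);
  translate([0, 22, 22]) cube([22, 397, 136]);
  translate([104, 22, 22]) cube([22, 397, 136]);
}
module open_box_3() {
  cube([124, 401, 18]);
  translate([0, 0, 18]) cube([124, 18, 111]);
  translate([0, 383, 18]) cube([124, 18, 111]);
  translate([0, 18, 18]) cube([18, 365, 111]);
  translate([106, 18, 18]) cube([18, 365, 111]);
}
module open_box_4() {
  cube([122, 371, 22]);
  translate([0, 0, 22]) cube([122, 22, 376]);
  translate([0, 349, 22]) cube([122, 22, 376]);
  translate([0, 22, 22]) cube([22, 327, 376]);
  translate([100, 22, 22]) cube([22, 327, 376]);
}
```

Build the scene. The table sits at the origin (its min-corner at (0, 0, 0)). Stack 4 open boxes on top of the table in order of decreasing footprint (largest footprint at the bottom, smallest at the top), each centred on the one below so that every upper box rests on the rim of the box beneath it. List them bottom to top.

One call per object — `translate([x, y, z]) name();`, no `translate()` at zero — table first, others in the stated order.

table();
translate([354, 119, 707]) open_box();
translate([357, 124, 905]) open_box_2();
translate([358, 144, 1063]) open_box_3();
translate([359, 159, 1192]) open_box_4();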